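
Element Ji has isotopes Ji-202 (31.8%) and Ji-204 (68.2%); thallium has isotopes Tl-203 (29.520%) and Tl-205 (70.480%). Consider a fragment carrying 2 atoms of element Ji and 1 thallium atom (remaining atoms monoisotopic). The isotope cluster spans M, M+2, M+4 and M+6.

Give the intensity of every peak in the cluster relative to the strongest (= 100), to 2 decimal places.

Element Ji pattern (n=2): 0.101124 : 0.433752 : 0.465124
Thallium pattern (n=1): 0.2952 : 0.7048
Convolve the two distributions (both contribute in 2-u steps):
  M: 0.101124×0.2952 = 0.029852
  M+2: 0.101124×0.7048 + 0.433752×0.2952 = 0.199316
  M+4: 0.433752×0.7048 + 0.465124×0.2952 = 0.443013
  M+6: 0.465124×0.7048 = 0.327819
Scale to base peak (0.443013) = 100: 6.74 : 44.99 : 100.00 : 74.00

6.74 : 44.99 : 100.00 : 74.00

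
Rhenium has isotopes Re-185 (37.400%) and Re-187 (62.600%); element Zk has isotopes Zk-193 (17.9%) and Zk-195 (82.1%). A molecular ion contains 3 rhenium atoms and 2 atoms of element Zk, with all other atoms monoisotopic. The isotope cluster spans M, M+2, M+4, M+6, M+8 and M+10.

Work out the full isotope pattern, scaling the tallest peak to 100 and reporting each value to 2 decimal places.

Rhenium pattern (n=3): 0.05231362 : 0.26268713 : 0.43968487 : 0.24531438
Element Zk pattern (n=2): 0.032041 : 0.293918 : 0.674041
Convolve the two distributions (both contribute in 2-u steps):
  M: 0.05231362×0.032041 = 0.001676
  M+2: 0.05231362×0.293918 + 0.26268713×0.032041 = 0.023793
  M+4: 0.05231362×0.674041 + 0.26268713×0.293918 + 0.43968487×0.032041 = 0.126558
  M+6: 0.26268713×0.674041 + 0.43968487×0.293918 + 0.24531438×0.032041 = 0.314153
  M+8: 0.43968487×0.674041 + 0.24531438×0.293918 = 0.368468
  M+10: 0.24531438×0.674041 = 0.165352
Scale to base peak (0.368468) = 100: 0.45 : 6.46 : 34.35 : 85.26 : 100.00 : 44.88

0.45 : 6.46 : 34.35 : 85.26 : 100.00 : 44.88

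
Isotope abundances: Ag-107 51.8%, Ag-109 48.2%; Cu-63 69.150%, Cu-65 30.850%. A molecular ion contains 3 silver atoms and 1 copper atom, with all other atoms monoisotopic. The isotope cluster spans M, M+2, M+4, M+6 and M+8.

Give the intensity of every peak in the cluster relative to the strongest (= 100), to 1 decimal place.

Silver pattern (n=3): 0.13899183 : 0.3879965 : 0.3610315 : 0.11198017
Copper pattern (n=1): 0.6915 : 0.3085
Convolve the two distributions (both contribute in 2-u steps):
  M: 0.13899183×0.6915 = 0.096113
  M+2: 0.13899183×0.3085 + 0.3879965×0.6915 = 0.311179
  M+4: 0.3879965×0.3085 + 0.3610315×0.6915 = 0.369350
  M+6: 0.3610315×0.3085 + 0.11198017×0.6915 = 0.188813
  M+8: 0.11198017×0.3085 = 0.034546
Scale to base peak (0.369350) = 100: 26.0 : 84.3 : 100.0 : 51.1 : 9.4

26.0 : 84.3 : 100.0 : 51.1 : 9.4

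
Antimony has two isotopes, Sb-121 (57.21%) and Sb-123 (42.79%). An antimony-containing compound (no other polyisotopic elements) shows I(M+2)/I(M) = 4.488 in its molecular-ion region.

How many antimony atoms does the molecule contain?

With n Sb atoms, P(M+2)/P(M) = C(n,1)·p^(n−1)q / p^n = n·q/p = n · 0.4279/0.5721.
n = 4.488 × 0.5721/0.4279 = 6.00 ≈ 6

6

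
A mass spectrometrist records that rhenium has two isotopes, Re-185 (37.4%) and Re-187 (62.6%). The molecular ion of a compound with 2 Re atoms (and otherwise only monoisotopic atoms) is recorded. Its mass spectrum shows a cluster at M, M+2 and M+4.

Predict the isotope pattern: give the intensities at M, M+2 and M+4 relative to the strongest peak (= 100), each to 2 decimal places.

29.87 : 100.00 : 83.69

The 2 Re atoms are independent, so intensities follow the terms of (0.374 + 0.626)^2.
P(M) = 0.374^2 = 0.139876
P(M+2) = 2 × 0.374^1 × 0.626^1 = 0.468248
P(M+4) = 0.626^2 = 0.391876
The M+2 peak is largest (0.468248); scaling to 100 gives 29.87 : 100.00 : 83.69.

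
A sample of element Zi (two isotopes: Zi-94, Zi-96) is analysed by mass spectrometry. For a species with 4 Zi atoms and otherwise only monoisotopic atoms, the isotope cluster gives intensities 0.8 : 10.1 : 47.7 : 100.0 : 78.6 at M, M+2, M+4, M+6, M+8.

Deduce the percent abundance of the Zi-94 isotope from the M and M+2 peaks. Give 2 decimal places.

24.06%

Write p for the Zi-94 fraction. I(M+2)/I(M) = [C(4,1)·p^3·(1−p)] / p^4 = 4·(1−p)/p = 10.1/0.8 = 12.6250
(1−p)/p = 12.6250/4 = 3.1562  ⇒  p = 1/(1 + 3.1562) = 0.2406
Zi-94: 24.06%, Zi-96: 75.94%.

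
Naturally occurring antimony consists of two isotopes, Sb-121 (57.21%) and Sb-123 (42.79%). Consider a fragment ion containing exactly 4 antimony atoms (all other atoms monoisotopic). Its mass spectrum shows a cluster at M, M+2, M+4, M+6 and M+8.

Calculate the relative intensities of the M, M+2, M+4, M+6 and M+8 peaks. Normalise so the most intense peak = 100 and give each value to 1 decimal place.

Each Sb atom is independently Sb-121 (p = 0.5721) or Sb-123 (q = 0.4279); the cluster is the binomial expansion (p + q)^4.
P(M) = 0.5721^4 = 0.107124
P(M+2) = 4 × 0.5721^3 × 0.4279^1 = 0.320493
P(M+4) = 6 × 0.5721^2 × 0.4279^2 = 0.359567
P(M+6) = 4 × 0.5721^1 × 0.4279^3 = 0.179291
P(M+8) = 0.4279^4 = 0.033525
The M+4 peak is largest (0.359567); scaling to 100 gives 29.8 : 89.1 : 100.0 : 49.9 : 9.3.

29.8 : 89.1 : 100.0 : 49.9 : 9.3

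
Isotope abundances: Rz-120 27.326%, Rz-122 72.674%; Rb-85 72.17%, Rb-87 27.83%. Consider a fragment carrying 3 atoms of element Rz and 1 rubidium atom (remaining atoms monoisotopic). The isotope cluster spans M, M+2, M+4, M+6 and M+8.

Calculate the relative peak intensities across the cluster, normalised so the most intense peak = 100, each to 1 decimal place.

3.7 : 31.0 : 90.0 : 100.0 : 26.9

Element Rz pattern (n=3): 0.02040461 : 0.16279927 : 0.43296765 : 0.38382848
Rubidium pattern (n=1): 0.7217 : 0.2783
Convolve the two distributions (both contribute in 2-u steps):
  M: 0.02040461×0.7217 = 0.014726
  M+2: 0.02040461×0.2783 + 0.16279927×0.7217 = 0.123171
  M+4: 0.16279927×0.2783 + 0.43296765×0.7217 = 0.357780
  M+6: 0.43296765×0.2783 + 0.38382848×0.7217 = 0.397504
  M+8: 0.38382848×0.2783 = 0.106819
Scale to base peak (0.397504) = 100: 3.7 : 31.0 : 90.0 : 100.0 : 26.9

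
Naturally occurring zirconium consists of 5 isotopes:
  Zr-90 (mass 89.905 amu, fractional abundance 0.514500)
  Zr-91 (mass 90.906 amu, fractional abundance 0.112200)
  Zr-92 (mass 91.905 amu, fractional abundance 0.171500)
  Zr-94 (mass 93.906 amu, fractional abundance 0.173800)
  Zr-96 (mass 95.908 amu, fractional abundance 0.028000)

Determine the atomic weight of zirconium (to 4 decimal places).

91.2238 amu

Weight each isotope mass by its fractional abundance: 0.514500 × 89.905 + 0.112200 × 90.906 + 0.171500 × 91.905 + 0.173800 × 93.906 + 0.028000 × 95.908
= 46.25612 + 10.19965 + 15.76171 + 16.32086 + 2.68542 = 91.22376 amu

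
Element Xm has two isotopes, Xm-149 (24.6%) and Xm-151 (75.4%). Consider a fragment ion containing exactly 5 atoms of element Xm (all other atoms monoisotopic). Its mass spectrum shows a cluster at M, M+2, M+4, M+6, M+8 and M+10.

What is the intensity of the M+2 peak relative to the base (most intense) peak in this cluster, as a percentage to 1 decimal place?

3.5%

Binomial terms of (0.246 + 0.754)^5: M 0.0009, M+2 0.0138, M+4 0.0846, M+6 0.2594, M+8 0.3975, M+10 0.2437 → M+8 is the base peak.
P(M+8) = C(5,4) × 0.246^1 × 0.754^4 = 5 × 0.2460 × 0.32321044 = 0.397549 (base)
P(M+2) = C(5,1) × 0.246^4 × 0.754^1 = 5 × 0.00366219 × 0.7540 = 0.013806
Relative intensity = 0.013806 / 0.397549 × 100 = 3.5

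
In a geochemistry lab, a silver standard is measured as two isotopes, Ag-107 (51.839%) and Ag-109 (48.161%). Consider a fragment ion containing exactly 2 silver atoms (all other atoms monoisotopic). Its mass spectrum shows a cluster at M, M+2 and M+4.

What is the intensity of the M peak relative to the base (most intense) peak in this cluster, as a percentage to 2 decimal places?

53.82%

Binomial terms of (0.51839 + 0.48161)^2: M 0.2687, M+2 0.4993, M+4 0.2319 → M+2 is the base peak.
P(M+2) = C(2,1) × 0.51839^1 × 0.48161^1 = 2 × 0.51839 × 0.48161 = 0.499324 (base)
P(M) = C(2,0) × 0.51839^2 × 0.48161^0 = 1 × 0.26872819 × 1.0000 = 0.268728
Relative intensity = 0.268728 / 0.499324 × 100 = 53.82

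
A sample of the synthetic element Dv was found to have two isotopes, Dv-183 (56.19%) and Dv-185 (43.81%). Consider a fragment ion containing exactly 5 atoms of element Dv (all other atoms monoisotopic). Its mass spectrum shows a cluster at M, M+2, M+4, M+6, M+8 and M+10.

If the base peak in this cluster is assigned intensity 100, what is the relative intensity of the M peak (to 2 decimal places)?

16.45

Binomial terms of (0.5619 + 0.4381)^5: M 0.0560, M+2 0.2184, M+4 0.3405, M+6 0.2655, M+8 0.1035, M+10 0.0161 → M+4 is the base peak.
P(M+4) = C(5,2) × 0.5619^3 × 0.4381^2 = 10 × 0.17740959 × 0.19193161 = 0.340505 (base)
P(M) = C(5,0) × 0.5619^5 × 0.4381^0 = 1 × 0.05601382 × 1.0000 = 0.056014
Relative intensity = 0.056014 / 0.340505 × 100 = 16.45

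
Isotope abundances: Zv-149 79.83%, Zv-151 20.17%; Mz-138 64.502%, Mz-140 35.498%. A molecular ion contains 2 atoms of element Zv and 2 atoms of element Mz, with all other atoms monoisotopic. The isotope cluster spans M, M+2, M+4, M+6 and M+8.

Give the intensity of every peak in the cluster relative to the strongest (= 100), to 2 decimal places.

Element Zv pattern (n=2): 0.63728289 : 0.32203422 : 0.04068289
Element Mz pattern (n=2): 0.4160508 : 0.4579384 : 0.1260108
Convolve the two distributions (both contribute in 2-u steps):
  M: 0.63728289×0.4160508 = 0.265142
  M+2: 0.63728289×0.4579384 + 0.32203422×0.4160508 = 0.425819
  M+4: 0.63728289×0.1260108 + 0.32203422×0.4579384 + 0.04068289×0.4160508 = 0.244703
  M+6: 0.32203422×0.1260108 + 0.04068289×0.4579384 = 0.059210
  M+8: 0.04068289×0.1260108 = 0.005126
Scale to base peak (0.425819) = 100: 62.27 : 100.00 : 57.47 : 13.90 : 1.20

62.27 : 100.00 : 57.47 : 13.90 : 1.20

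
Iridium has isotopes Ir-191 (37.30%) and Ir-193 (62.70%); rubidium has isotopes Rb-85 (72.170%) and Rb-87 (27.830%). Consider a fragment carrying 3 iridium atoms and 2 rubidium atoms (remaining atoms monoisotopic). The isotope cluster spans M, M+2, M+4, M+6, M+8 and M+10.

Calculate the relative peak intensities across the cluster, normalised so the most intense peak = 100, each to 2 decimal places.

Iridium pattern (n=3): 0.05189512 : 0.26170165 : 0.43991135 : 0.24649188
Rubidium pattern (n=2): 0.52085089 : 0.40169822 : 0.07745089
Convolve the two distributions (both contribute in 2-u steps):
  M: 0.05189512×0.52085089 = 0.027030
  M+2: 0.05189512×0.40169822 + 0.26170165×0.52085089 = 0.157154
  M+4: 0.05189512×0.07745089 + 0.26170165×0.40169822 + 0.43991135×0.52085089 = 0.338273
  M+6: 0.26170165×0.07745089 + 0.43991135×0.40169822 + 0.24649188×0.52085089 = 0.325366
  M+8: 0.43991135×0.07745089 + 0.24649188×0.40169822 = 0.133087
  M+10: 0.24649188×0.07745089 = 0.019091
Scale to base peak (0.338273) = 100: 7.99 : 46.46 : 100.00 : 96.18 : 39.34 : 5.64

7.99 : 46.46 : 100.00 : 96.18 : 39.34 : 5.64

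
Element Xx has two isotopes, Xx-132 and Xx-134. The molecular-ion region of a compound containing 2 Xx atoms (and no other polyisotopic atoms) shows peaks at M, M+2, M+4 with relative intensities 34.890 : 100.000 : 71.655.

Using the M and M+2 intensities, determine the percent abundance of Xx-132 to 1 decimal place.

Let p = fractional abundance of Xx-132. I(M+2)/I(M) = [C(2,1)·p^1·(1−p)] / p^2 = 2·(1−p)/p = 100.000/34.890 = 2.8662
(1−p)/p = 2.8662/2 = 1.4331  ⇒  p = 1/(1 + 1.4331) = 0.4110
Xx-132: 41.1%, Xx-134: 58.9%.

41.1%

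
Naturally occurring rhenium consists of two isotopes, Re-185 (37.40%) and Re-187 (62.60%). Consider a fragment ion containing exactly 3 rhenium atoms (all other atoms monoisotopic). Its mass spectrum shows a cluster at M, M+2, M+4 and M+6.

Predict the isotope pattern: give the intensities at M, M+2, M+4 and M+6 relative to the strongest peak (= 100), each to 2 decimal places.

11.90 : 59.74 : 100.00 : 55.79

The 3 Re atoms are independent, so intensities follow the terms of (0.3740 + 0.6260)^3.
P(M) = 0.3740^3 = 0.052314
P(M+2) = 3 × 0.3740^2 × 0.6260^1 = 0.262687
P(M+4) = 3 × 0.3740^1 × 0.6260^2 = 0.439685
P(M+6) = 0.6260^3 = 0.245314
The M+4 peak is largest (0.439685); scaling to 100 gives 11.90 : 59.74 : 100.00 : 55.79.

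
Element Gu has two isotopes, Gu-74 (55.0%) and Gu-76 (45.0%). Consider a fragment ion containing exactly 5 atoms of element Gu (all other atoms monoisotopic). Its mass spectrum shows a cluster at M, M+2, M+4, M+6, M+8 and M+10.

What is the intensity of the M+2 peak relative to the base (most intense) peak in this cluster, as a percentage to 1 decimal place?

Term probabilities: M 0.0503, M+2 0.2059, M+4 0.3369, M+6 0.2757, M+8 0.1128, M+10 0.0185. Base peak = M+4.
P(M+4) = C(5,2) × 0.550^3 × 0.450^2 = 10 × 0.166375 × 0.2025 = 0.336909 (base)
P(M+2) = C(5,1) × 0.550^4 × 0.450^1 = 5 × 0.09150625 × 0.4500 = 0.205889
Relative intensity = 0.205889 / 0.336909 × 100 = 61.1

61.1%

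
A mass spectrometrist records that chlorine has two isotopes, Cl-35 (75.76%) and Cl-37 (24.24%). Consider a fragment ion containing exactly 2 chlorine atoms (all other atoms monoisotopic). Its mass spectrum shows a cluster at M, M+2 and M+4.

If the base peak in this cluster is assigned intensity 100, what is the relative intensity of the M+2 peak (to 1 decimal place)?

Binomial terms of (0.7576 + 0.2424)^2: M 0.5740, M+2 0.3673, M+4 0.0588 → M is the base peak.
P(M) = C(2,0) × 0.7576^2 × 0.2424^0 = 1 × 0.57395776 × 1.0000 = 0.573958 (base)
P(M+2) = C(2,1) × 0.7576^1 × 0.2424^1 = 2 × 0.7576 × 0.2424 = 0.367284
Relative intensity = 0.367284 / 0.573958 × 100 = 64.0

64.0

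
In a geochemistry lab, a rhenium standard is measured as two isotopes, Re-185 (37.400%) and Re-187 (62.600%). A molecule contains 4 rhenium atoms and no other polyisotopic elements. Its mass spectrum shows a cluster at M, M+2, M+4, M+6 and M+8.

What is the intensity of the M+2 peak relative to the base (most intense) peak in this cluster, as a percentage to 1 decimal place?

35.7%

Term probabilities: M 0.0196, M+2 0.1310, M+4 0.3289, M+6 0.3670, M+8 0.1536. Base peak = M+6.
P(M+6) = C(4,3) × 0.37400^1 × 0.62600^3 = 4 × 0.3740 × 0.24531438 = 0.366990 (base)
P(M+2) = C(4,1) × 0.37400^3 × 0.62600^1 = 4 × 0.05231362 × 0.6260 = 0.130993
Relative intensity = 0.130993 / 0.366990 × 100 = 35.7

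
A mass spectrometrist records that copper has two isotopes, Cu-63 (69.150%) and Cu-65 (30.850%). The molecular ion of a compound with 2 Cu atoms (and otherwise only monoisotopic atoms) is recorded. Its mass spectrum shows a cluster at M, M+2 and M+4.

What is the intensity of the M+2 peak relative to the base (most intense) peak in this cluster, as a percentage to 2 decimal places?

89.23%

(0.69150 + 0.30850)^2 gives M 0.4782, M+2 0.4267, M+4 0.0952; the largest is M.
P(M) = C(2,0) × 0.69150^2 × 0.30850^0 = 1 × 0.47817225 × 1.0000 = 0.478172 (base)
P(M+2) = C(2,1) × 0.69150^1 × 0.30850^1 = 2 × 0.6915 × 0.3085 = 0.426656
Relative intensity = 0.426656 / 0.478172 × 100 = 89.23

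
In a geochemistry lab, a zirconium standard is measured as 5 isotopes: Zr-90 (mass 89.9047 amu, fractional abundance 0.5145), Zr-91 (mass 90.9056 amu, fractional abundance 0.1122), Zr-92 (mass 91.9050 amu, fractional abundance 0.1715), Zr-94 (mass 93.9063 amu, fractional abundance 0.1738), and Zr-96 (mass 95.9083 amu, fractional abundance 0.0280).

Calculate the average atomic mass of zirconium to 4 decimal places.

The abundance-weighted mean is 0.5145 × 89.9047 + 0.1122 × 90.9056 + 0.1715 × 91.9050 + 0.1738 × 93.9063 + 0.0280 × 95.9083
= 46.25597 + 10.19961 + 15.76171 + 16.32091 + 2.68543 = 91.22363 amu

91.2236 amu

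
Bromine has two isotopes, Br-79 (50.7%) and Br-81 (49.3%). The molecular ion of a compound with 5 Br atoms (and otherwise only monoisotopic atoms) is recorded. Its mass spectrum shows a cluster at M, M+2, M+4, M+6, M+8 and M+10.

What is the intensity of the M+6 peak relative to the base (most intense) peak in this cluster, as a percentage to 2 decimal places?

(0.507 + 0.493)^5 gives M 0.0335, M+2 0.1629, M+4 0.3168, M+6 0.3080, M+8 0.1497, M+10 0.0291; the largest is M+4.
P(M+4) = C(5,2) × 0.507^3 × 0.493^2 = 10 × 0.13032384 × 0.243049 = 0.316751 (base)
P(M+6) = C(5,3) × 0.507^2 × 0.493^3 = 10 × 0.257049 × 0.11982316 = 0.308004
Relative intensity = 0.308004 / 0.316751 × 100 = 97.24

97.24%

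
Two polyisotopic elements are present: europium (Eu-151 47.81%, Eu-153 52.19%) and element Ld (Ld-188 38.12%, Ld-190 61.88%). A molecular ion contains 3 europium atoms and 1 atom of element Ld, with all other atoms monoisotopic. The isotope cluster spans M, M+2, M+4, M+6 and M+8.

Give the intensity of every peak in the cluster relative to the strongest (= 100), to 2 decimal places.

11.25 : 55.09 : 100.00 : 79.90 : 23.75

Europium pattern (n=3): 0.10928391 : 0.3578871 : 0.39067407 : 0.14215492
Element Ld pattern (n=1): 0.3812 : 0.6188
Convolve the two distributions (both contribute in 2-u steps):
  M: 0.10928391×0.3812 = 0.041659
  M+2: 0.10928391×0.6188 + 0.3578871×0.3812 = 0.204051
  M+4: 0.3578871×0.6188 + 0.39067407×0.3812 = 0.370385
  M+6: 0.39067407×0.6188 + 0.14215492×0.3812 = 0.295939
  M+8: 0.14215492×0.6188 = 0.087965
Scale to base peak (0.370385) = 100: 11.25 : 55.09 : 100.00 : 79.90 : 23.75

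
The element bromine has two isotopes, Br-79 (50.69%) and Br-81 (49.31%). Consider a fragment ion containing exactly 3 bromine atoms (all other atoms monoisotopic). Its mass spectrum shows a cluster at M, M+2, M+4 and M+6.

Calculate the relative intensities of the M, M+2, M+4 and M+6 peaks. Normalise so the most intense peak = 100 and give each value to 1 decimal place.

34.3 : 100.0 : 97.3 : 31.5

The 3 Br atoms are independent, so intensities follow the terms of (0.5069 + 0.4931)^3.
P(M) = 0.5069^3 = 0.130247
P(M+2) = 3 × 0.5069^2 × 0.4931^1 = 0.380103
P(M+4) = 3 × 0.5069^1 × 0.4931^2 = 0.369755
P(M+6) = 0.4931^3 = 0.119896
The M+2 peak is largest (0.380103); scaling to 100 gives 34.3 : 100.0 : 97.3 : 31.5.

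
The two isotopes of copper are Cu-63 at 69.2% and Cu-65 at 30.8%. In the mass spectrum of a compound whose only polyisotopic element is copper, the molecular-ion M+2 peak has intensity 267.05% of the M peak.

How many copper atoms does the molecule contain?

For n independent Cu atoms, I(M+2)/I(M) = n · (abundance Cu-65) / (abundance Cu-63) = n · 0.308/0.692.
n = 2.6705 × 0.692/0.308 = 6.00 ≈ 6

6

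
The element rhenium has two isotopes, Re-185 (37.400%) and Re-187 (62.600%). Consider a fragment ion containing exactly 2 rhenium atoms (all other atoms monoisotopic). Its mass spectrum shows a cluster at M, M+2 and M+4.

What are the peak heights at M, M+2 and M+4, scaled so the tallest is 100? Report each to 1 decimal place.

29.9 : 100.0 : 83.7

The 2 Re atoms are independent, so intensities follow the terms of (0.37400 + 0.62600)^2.
P(M) = 0.37400^2 = 0.139876
P(M+2) = 2 × 0.37400^1 × 0.62600^1 = 0.468248
P(M+4) = 0.62600^2 = 0.391876
The M+2 peak is largest (0.468248); scaling to 100 gives 29.9 : 100.0 : 83.7.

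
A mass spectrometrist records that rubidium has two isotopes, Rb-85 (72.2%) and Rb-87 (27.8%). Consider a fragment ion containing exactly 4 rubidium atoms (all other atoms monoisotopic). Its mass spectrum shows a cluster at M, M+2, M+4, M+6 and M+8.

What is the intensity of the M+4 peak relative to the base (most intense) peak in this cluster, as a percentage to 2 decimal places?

57.76%

(0.722 + 0.278)^4 gives M 0.2717, M+2 0.4185, M+4 0.2417, M+6 0.0620, M+8 0.0060; the largest is M+2.
P(M+2) = C(4,1) × 0.722^3 × 0.278^1 = 4 × 0.37636705 × 0.2780 = 0.418520 (base)
P(M+4) = C(4,2) × 0.722^2 × 0.278^2 = 6 × 0.521284 × 0.077284 = 0.241721
Relative intensity = 0.241721 / 0.418520 × 100 = 57.76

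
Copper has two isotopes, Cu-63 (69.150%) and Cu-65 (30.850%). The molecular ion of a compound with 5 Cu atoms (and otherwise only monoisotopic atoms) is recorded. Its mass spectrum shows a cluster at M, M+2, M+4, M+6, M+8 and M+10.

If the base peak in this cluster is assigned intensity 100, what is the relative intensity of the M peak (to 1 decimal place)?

44.8

(0.69150 + 0.30850)^5 gives M 0.1581, M+2 0.3527, M+4 0.3147, M+6 0.1404, M+8 0.0313, M+10 0.0028; the largest is M+2.
P(M+2) = C(5,1) × 0.69150^4 × 0.30850^1 = 5 × 0.2286487 × 0.3085 = 0.352691 (base)
P(M) = C(5,0) × 0.69150^5 × 0.30850^0 = 1 × 0.15811058 × 1.0000 = 0.158111
Relative intensity = 0.158111 / 0.352691 × 100 = 44.8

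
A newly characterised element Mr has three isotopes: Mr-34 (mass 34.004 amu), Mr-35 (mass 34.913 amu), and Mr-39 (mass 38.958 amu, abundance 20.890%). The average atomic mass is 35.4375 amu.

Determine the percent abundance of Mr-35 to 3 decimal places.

43.851%

The remaining 79.110% is split between Mr-34 (fraction x) and Mr-35 (fraction 0.79110 − x).
Substituting: 34.004x + 34.913(0.79110 − x) = 27.2991738
(34.004 − 34.913)x = -0.3205005  ⇒  x = 0.35259, y = 0.43851
Mr-34: 35.259%, Mr-35: 43.851%.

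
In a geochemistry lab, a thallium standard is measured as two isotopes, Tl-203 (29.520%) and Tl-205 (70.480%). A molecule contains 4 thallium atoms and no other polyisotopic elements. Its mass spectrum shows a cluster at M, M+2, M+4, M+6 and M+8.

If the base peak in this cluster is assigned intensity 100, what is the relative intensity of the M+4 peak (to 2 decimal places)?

Term probabilities: M 0.0076, M+2 0.0725, M+4 0.2597, M+6 0.4134, M+8 0.2468. Base peak = M+6.
P(M+6) = C(4,3) × 0.29520^1 × 0.70480^3 = 4 × 0.2952 × 0.35010449 = 0.413403 (base)
P(M+4) = C(4,2) × 0.29520^2 × 0.70480^2 = 6 × 0.08714304 × 0.49674304 = 0.259726
Relative intensity = 0.259726 / 0.413403 × 100 = 62.83

62.83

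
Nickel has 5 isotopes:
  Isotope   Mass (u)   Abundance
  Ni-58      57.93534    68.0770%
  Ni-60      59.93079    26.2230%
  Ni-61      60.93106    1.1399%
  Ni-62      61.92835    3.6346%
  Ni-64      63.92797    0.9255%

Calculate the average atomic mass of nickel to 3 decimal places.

58.693 u

Ar = Σ fᵢ·mᵢ = 0.680770 × 57.93534 + 0.262230 × 59.93079 + 0.011399 × 60.93106 + 0.036346 × 61.92835 + 0.009255 × 63.92797
= 39.440641 + 15.715651 + 0.694553 + 2.250848 + 0.591653 = 58.693346 u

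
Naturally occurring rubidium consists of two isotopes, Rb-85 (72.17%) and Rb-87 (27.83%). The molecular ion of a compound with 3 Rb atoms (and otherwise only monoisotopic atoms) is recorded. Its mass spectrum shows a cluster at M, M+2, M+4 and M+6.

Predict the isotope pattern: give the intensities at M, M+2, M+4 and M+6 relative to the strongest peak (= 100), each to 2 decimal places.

86.44 : 100.00 : 38.56 : 4.96

Each Rb atom is independently Rb-85 (p = 0.7217) or Rb-87 (q = 0.2783); the cluster is the binomial expansion (p + q)^3.
P(M) = 0.7217^3 = 0.375898
P(M+2) = 3 × 0.7217^2 × 0.2783^1 = 0.434858
P(M+4) = 3 × 0.7217^1 × 0.2783^2 = 0.167689
P(M+6) = 0.2783^3 = 0.021555
The M+2 peak is largest (0.434858); scaling to 100 gives 86.44 : 100.00 : 38.56 : 4.96.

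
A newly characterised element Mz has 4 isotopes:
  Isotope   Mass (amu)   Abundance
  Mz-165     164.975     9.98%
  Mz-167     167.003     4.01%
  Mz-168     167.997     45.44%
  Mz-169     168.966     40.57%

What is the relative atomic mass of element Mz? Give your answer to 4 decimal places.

168.0487 amu

Weight each isotope mass by its fractional abundance: 0.0998 × 164.975 + 0.0401 × 167.003 + 0.4544 × 167.997 + 0.4057 × 168.966
= 16.46451 + 6.69682 + 76.33784 + 68.54951 = 168.04868 amu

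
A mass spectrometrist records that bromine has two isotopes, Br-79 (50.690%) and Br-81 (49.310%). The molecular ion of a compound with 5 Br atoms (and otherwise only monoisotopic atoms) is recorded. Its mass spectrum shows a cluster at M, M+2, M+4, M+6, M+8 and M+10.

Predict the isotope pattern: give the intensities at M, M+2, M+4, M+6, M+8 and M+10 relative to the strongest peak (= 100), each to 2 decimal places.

Expanding (0.50690 + 0.49310)^5:
P(M) = 0.50690^5 = 0.033467
P(M+2) = 5 × 0.50690^4 × 0.49310^1 = 0.162777
P(M+4) = 10 × 0.50690^3 × 0.49310^2 = 0.316692
P(M+6) = 10 × 0.50690^2 × 0.49310^3 = 0.308070
P(M+8) = 5 × 0.50690^1 × 0.49310^4 = 0.149842
P(M+10) = 0.49310^5 = 0.029152
The M+4 peak is largest (0.316692); scaling to 100 gives 10.57 : 51.40 : 100.00 : 97.28 : 47.31 : 9.21.

10.57 : 51.40 : 100.00 : 97.28 : 47.31 : 9.21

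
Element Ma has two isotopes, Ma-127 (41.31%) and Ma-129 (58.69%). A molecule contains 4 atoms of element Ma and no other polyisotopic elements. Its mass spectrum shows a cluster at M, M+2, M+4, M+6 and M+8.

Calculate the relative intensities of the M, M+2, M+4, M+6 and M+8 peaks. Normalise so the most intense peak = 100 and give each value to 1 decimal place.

8.3 : 46.9 : 100.0 : 94.7 : 33.6

Expanding (0.4131 + 0.5869)^4:
P(M) = 0.4131^4 = 0.029122
P(M+2) = 4 × 0.4131^3 × 0.5869^1 = 0.165497
P(M+4) = 6 × 0.4131^2 × 0.5869^2 = 0.352687
P(M+6) = 4 × 0.4131^1 × 0.5869^3 = 0.334047
P(M+8) = 0.5869^4 = 0.118647
The M+4 peak is largest (0.352687); scaling to 100 gives 8.3 : 46.9 : 100.0 : 94.7 : 33.6.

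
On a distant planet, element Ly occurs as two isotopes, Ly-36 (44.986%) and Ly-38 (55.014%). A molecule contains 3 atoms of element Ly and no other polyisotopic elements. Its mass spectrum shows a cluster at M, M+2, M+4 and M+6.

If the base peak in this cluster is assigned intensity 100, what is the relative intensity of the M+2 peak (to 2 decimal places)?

81.77

Term probabilities: M 0.0910, M+2 0.3340, M+4 0.4085, M+6 0.1665. Base peak = M+4.
P(M+4) = C(3,2) × 0.44986^1 × 0.55014^2 = 3 × 0.44986 × 0.30265402 = 0.408456 (base)
P(M+2) = C(3,1) × 0.44986^2 × 0.55014^1 = 3 × 0.20237402 × 0.55014 = 0.334002
Relative intensity = 0.334002 / 0.408456 × 100 = 81.77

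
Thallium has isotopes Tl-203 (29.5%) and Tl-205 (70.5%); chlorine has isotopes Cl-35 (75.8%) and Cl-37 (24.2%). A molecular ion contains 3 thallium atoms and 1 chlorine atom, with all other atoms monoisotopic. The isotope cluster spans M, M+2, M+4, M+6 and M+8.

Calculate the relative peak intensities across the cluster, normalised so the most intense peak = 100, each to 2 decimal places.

Thallium pattern (n=3): 0.02567237 : 0.18405787 : 0.43986713 : 0.35040263
Chlorine pattern (n=1): 0.7580 : 0.2420
Convolve the two distributions (both contribute in 2-u steps):
  M: 0.02567237×0.7580 = 0.019460
  M+2: 0.02567237×0.2420 + 0.18405787×0.7580 = 0.145729
  M+4: 0.18405787×0.2420 + 0.43986713×0.7580 = 0.377961
  M+6: 0.43986713×0.2420 + 0.35040263×0.7580 = 0.372053
  M+8: 0.35040263×0.2420 = 0.084797
Scale to base peak (0.377961) = 100: 5.15 : 38.56 : 100.00 : 98.44 : 22.44

5.15 : 38.56 : 100.00 : 98.44 : 22.44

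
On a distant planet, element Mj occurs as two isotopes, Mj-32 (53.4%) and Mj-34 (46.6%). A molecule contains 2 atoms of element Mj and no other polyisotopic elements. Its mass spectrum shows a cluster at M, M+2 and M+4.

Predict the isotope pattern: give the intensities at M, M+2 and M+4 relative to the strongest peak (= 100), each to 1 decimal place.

The 2 Mj atoms are independent, so intensities follow the terms of (0.534 + 0.466)^2.
P(M) = 0.534^2 = 0.285156
P(M+2) = 2 × 0.534^1 × 0.466^1 = 0.497688
P(M+4) = 0.466^2 = 0.217156
The M+2 peak is largest (0.497688); scaling to 100 gives 57.3 : 100.0 : 43.6.

57.3 : 100.0 : 43.6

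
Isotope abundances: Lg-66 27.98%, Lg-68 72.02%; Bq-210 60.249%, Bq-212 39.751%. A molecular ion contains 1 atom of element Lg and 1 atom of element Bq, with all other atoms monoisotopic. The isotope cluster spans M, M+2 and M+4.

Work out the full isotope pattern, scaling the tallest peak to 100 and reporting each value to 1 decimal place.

30.9 : 100.0 : 52.5

Element Lg pattern (n=1): 0.2798 : 0.7202
Element Bq pattern (n=1): 0.60249 : 0.39751
Convolve the two distributions (both contribute in 2-u steps):
  M: 0.2798×0.60249 = 0.168577
  M+2: 0.2798×0.39751 + 0.7202×0.60249 = 0.545137
  M+4: 0.7202×0.39751 = 0.286287
Scale to base peak (0.545137) = 100: 30.9 : 100.0 : 52.5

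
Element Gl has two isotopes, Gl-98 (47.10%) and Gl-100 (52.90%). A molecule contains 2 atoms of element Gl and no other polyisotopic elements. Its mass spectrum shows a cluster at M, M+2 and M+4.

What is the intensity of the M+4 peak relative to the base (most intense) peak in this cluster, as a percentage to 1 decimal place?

(0.4710 + 0.5290)^2 gives M 0.2218, M+2 0.4983, M+4 0.2798; the largest is M+2.
P(M+2) = C(2,1) × 0.4710^1 × 0.5290^1 = 2 × 0.4710 × 0.5290 = 0.498318 (base)
P(M+4) = C(2,2) × 0.4710^0 × 0.5290^2 = 1 × 1.0000 × 0.279841 = 0.279841
Relative intensity = 0.279841 / 0.498318 × 100 = 56.2

56.2%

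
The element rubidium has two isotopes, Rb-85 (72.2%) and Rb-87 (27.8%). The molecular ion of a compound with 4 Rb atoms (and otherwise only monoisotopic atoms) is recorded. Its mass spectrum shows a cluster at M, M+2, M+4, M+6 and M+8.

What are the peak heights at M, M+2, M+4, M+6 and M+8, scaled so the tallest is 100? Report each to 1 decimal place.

Each Rb atom is independently Rb-85 (p = 0.722) or Rb-87 (q = 0.278); the cluster is the binomial expansion (p + q)^4.
P(M) = 0.722^4 = 0.271737
P(M+2) = 4 × 0.722^3 × 0.278^1 = 0.418520
P(M+4) = 6 × 0.722^2 × 0.278^2 = 0.241721
P(M+6) = 4 × 0.722^1 × 0.278^3 = 0.062049
P(M+8) = 0.278^4 = 0.005973
The M+2 peak is largest (0.418520); scaling to 100 gives 64.9 : 100.0 : 57.8 : 14.8 : 1.4.

64.9 : 100.0 : 57.8 : 14.8 : 1.4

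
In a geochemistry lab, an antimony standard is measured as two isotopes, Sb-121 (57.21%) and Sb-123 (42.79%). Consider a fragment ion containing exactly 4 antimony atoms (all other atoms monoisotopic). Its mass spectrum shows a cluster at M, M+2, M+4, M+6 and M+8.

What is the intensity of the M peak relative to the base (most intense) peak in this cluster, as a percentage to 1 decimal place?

29.8%

Binomial terms of (0.5721 + 0.4279)^4: M 0.1071, M+2 0.3205, M+4 0.3596, M+6 0.1793, M+8 0.0335 → M+4 is the base peak.
P(M+4) = C(4,2) × 0.5721^2 × 0.4279^2 = 6 × 0.32729841 × 0.18309841 = 0.359567 (base)
P(M) = C(4,0) × 0.5721^4 × 0.4279^0 = 1 × 0.10712425 × 1.0000 = 0.107124
Relative intensity = 0.107124 / 0.359567 × 100 = 29.8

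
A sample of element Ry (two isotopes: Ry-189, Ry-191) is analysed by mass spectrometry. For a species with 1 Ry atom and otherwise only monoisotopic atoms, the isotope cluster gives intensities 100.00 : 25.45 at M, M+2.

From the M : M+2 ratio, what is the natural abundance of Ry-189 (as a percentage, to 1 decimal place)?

Write p for the Ry-189 fraction. I(M+2)/I(M) = [C(1,1)·p^0·(1−p)] / p^1 = 1·(1−p)/p = 25.45/100.00 = 0.2545
(1−p)/p = 0.2545/1 = 0.2545  ⇒  p = 1/(1 + 0.2545) = 0.7971
Ry-189: 79.7%, Ry-191: 20.3%.

79.7%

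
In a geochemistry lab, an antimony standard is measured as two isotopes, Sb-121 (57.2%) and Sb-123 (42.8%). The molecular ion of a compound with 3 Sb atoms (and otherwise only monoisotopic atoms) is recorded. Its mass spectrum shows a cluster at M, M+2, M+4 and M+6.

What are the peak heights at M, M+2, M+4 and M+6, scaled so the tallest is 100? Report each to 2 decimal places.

44.55 : 100.00 : 74.83 : 18.66

Each Sb atom is independently Sb-121 (p = 0.572) or Sb-123 (q = 0.428); the cluster is the binomial expansion (p + q)^3.
P(M) = 0.572^3 = 0.187149
P(M+2) = 3 × 0.572^2 × 0.428^1 = 0.420104
P(M+4) = 3 × 0.572^1 × 0.428^2 = 0.314344
P(M+6) = 0.428^3 = 0.078403
The M+2 peak is largest (0.420104); scaling to 100 gives 44.55 : 100.00 : 74.83 : 18.66.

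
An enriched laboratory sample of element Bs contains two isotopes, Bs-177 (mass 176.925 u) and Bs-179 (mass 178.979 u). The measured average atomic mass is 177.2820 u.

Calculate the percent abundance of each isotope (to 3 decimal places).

Bs-177: 82.619%, Bs-179: 17.381%

With x = fraction of Bs-177 (so Bs-179 is 1 − x):
176.925·x + 178.979·(1 − x) = 177.2820
(176.925 − 178.979)·x = 177.2820 − 178.979
x = -1.6970 / -2.054 = 0.82619 → 82.619% Bs-177, 17.381% Bs-179.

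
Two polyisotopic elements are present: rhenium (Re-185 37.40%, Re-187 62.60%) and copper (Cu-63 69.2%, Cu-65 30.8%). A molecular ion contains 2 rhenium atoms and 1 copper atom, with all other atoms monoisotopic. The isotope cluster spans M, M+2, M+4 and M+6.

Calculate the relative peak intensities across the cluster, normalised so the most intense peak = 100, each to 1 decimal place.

23.3 : 88.4 : 100.0 : 29.1

Rhenium pattern (n=2): 0.139876 : 0.468248 : 0.391876
Copper pattern (n=1): 0.6920 : 0.3080
Convolve the two distributions (both contribute in 2-u steps):
  M: 0.139876×0.6920 = 0.096794
  M+2: 0.139876×0.3080 + 0.468248×0.6920 = 0.367109
  M+4: 0.468248×0.3080 + 0.391876×0.6920 = 0.415399
  M+6: 0.391876×0.3080 = 0.120698
Scale to base peak (0.415399) = 100: 23.3 : 88.4 : 100.0 : 29.1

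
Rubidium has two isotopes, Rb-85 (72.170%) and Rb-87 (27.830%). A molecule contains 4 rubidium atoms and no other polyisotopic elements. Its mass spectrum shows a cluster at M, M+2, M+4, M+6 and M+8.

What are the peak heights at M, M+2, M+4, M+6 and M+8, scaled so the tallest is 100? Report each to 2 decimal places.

64.83 : 100.00 : 57.84 : 14.87 : 1.43

Expanding (0.72170 + 0.27830)^4:
P(M) = 0.72170^4 = 0.271286
P(M+2) = 4 × 0.72170^3 × 0.27830^1 = 0.418450
P(M+4) = 6 × 0.72170^2 × 0.27830^2 = 0.242042
P(M+6) = 4 × 0.72170^1 × 0.27830^3 = 0.062224
P(M+8) = 0.27830^4 = 0.005999
The M+2 peak is largest (0.418450); scaling to 100 gives 64.83 : 100.00 : 57.84 : 14.87 : 1.43.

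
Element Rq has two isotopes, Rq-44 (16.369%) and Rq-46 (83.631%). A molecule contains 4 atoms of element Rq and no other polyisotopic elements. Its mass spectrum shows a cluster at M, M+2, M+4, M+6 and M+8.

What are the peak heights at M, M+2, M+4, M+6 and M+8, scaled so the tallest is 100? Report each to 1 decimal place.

Each Rq atom is independently Rq-44 (p = 0.16369) or Rq-46 (q = 0.83631); the cluster is the binomial expansion (p + q)^4.
P(M) = 0.16369^4 = 0.000718
P(M+2) = 4 × 0.16369^3 × 0.83631^1 = 0.014672
P(M+4) = 6 × 0.16369^2 × 0.83631^2 = 0.112442
P(M+6) = 4 × 0.16369^1 × 0.83631^3 = 0.382987
P(M+8) = 0.83631^4 = 0.489181
The M+8 peak is largest (0.489181); scaling to 100 gives 0.1 : 3.0 : 23.0 : 78.3 : 100.0.

0.1 : 3.0 : 23.0 : 78.3 : 100.0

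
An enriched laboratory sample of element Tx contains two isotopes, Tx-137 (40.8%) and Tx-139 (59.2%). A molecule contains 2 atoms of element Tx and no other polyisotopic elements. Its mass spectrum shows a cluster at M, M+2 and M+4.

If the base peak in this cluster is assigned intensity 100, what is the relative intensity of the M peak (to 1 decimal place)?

34.5

(0.408 + 0.592)^2 gives M 0.1665, M+2 0.4831, M+4 0.3505; the largest is M+2.
P(M+2) = C(2,1) × 0.408^1 × 0.592^1 = 2 × 0.4080 × 0.5920 = 0.483072 (base)
P(M) = C(2,0) × 0.408^2 × 0.592^0 = 1 × 0.166464 × 1.0000 = 0.166464
Relative intensity = 0.166464 / 0.483072 × 100 = 34.5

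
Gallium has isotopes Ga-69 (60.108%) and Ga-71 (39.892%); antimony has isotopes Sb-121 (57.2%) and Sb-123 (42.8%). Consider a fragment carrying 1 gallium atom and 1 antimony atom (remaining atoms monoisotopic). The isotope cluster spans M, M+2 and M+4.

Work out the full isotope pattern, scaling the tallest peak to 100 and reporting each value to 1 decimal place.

70.8 : 100.0 : 35.2

Gallium pattern (n=1): 0.60108 : 0.39892
Antimony pattern (n=1): 0.5720 : 0.4280
Convolve the two distributions (both contribute in 2-u steps):
  M: 0.60108×0.5720 = 0.343818
  M+2: 0.60108×0.4280 + 0.39892×0.5720 = 0.485444
  M+4: 0.39892×0.4280 = 0.170738
Scale to base peak (0.485444) = 100: 70.8 : 100.0 : 35.2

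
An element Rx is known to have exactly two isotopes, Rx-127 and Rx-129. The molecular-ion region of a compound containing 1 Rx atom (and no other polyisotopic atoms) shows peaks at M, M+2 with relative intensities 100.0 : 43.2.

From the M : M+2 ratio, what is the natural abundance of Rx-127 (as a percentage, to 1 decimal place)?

69.8%

Write p for the Rx-127 fraction. I(M+2)/I(M) = [C(1,1)·p^0·(1−p)] / p^1 = 1·(1−p)/p = 43.2/100.0 = 0.4320
(1−p)/p = 0.4320/1 = 0.4320  ⇒  p = 1/(1 + 0.4320) = 0.6983
Rx-127: 69.8%, Rx-129: 30.2%.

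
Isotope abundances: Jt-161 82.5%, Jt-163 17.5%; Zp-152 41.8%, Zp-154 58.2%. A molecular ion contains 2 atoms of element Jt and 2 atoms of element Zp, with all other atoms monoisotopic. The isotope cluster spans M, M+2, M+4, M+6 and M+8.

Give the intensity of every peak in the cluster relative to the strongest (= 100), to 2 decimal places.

31.16 : 100.00 : 98.63 : 29.53 : 2.72

Element Jt pattern (n=2): 0.680625 : 0.28875 : 0.030625
Element Zp pattern (n=2): 0.174724 : 0.486552 : 0.338724
Convolve the two distributions (both contribute in 2-u steps):
  M: 0.680625×0.174724 = 0.118922
  M+2: 0.680625×0.486552 + 0.28875×0.174724 = 0.381611
  M+4: 0.680625×0.338724 + 0.28875×0.486552 + 0.030625×0.174724 = 0.376387
  M+6: 0.28875×0.338724 + 0.030625×0.486552 = 0.112707
  M+8: 0.030625×0.338724 = 0.010373
Scale to base peak (0.381611) = 100: 31.16 : 100.00 : 98.63 : 29.53 : 2.72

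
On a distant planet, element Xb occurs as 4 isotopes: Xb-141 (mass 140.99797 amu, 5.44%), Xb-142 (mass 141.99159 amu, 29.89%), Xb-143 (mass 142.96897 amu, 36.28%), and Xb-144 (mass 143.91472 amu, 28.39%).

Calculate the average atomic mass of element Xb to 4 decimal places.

Weight each isotope mass by its fractional abundance: 0.0544 × 140.99797 + 0.2989 × 141.99159 + 0.3628 × 142.96897 + 0.2839 × 143.91472
= 7.670290 + 42.441286 + 51.869142 + 40.857389 = 142.838107 amu

142.8381 amu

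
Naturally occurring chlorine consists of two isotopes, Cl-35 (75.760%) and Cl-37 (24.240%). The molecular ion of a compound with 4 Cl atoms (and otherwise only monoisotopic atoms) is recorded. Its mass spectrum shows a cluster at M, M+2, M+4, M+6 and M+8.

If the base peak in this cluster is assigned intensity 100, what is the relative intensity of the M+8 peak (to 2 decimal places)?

0.82

Binomial terms of (0.75760 + 0.24240)^4: M 0.3294, M+2 0.4216, M+4 0.2023, M+6 0.0432, M+8 0.0035 → M+2 is the base peak.
P(M+2) = C(4,1) × 0.75760^3 × 0.24240^1 = 4 × 0.4348304 × 0.2424 = 0.421612 (base)
P(M+8) = C(4,4) × 0.75760^0 × 0.24240^4 = 1 × 1.0000 × 0.00345247 = 0.003452
Relative intensity = 0.003452 / 0.421612 × 100 = 0.82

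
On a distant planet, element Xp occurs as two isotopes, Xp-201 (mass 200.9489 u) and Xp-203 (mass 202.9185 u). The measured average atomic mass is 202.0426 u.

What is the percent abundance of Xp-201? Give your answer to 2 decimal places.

With x = fraction of Xp-201 (so Xp-203 is 1 − x):
200.9489·x + 202.9185·(1 − x) = 202.0426
(200.9489 − 202.9185)·x = 202.0426 − 202.9185
x = -0.8759 / -1.9696 = 0.44471 → 44.47% Xp-201, 55.53% Xp-203.

44.47%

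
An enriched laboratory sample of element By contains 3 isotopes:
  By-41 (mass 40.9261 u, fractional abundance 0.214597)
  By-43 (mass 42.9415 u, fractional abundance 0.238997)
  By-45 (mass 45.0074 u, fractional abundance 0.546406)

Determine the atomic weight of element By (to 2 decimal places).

43.64 u

Average mass = Σ (abundance × isotope mass) = 0.214597 × 40.9261 + 0.238997 × 42.9415 + 0.546406 × 45.0074
= 8.78262 + 10.26289 + 24.59231 = 43.63782 u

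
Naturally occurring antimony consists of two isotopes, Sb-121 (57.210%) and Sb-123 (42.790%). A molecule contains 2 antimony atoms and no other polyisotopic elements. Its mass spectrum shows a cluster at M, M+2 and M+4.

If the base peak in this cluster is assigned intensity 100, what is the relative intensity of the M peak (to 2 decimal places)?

66.85

(0.57210 + 0.42790)^2 gives M 0.3273, M+2 0.4896, M+4 0.1831; the largest is M+2.
P(M+2) = C(2,1) × 0.57210^1 × 0.42790^1 = 2 × 0.5721 × 0.4279 = 0.489603 (base)
P(M) = C(2,0) × 0.57210^2 × 0.42790^0 = 1 × 0.32729841 × 1.0000 = 0.327298
Relative intensity = 0.327298 / 0.489603 × 100 = 66.85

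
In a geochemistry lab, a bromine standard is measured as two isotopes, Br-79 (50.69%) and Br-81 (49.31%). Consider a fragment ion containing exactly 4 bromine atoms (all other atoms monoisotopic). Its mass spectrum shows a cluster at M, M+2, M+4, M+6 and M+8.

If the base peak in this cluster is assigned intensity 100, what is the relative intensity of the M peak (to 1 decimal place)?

Term probabilities: M 0.0660, M+2 0.2569, M+4 0.3749, M+6 0.2431, M+8 0.0591. Base peak = M+4.
P(M+4) = C(4,2) × 0.5069^2 × 0.4931^2 = 6 × 0.25694761 × 0.24314761 = 0.374857 (base)
P(M) = C(4,0) × 0.5069^4 × 0.4931^0 = 1 × 0.06602207 × 1.0000 = 0.066022
Relative intensity = 0.066022 / 0.374857 × 100 = 17.6

17.6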